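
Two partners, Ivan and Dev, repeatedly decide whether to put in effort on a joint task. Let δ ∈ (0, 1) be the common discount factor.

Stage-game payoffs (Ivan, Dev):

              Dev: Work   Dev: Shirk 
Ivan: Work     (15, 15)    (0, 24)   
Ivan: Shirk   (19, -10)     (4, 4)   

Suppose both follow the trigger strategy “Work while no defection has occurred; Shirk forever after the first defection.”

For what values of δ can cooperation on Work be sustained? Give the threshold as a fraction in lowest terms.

Ivan's threshold: (19−15)/(19−4) = 4/15.
Dev's threshold: (24−15)/(24−4) = 9/20.
4/15 < 9/20, so Dev binds and δ* = 9/20.

9/20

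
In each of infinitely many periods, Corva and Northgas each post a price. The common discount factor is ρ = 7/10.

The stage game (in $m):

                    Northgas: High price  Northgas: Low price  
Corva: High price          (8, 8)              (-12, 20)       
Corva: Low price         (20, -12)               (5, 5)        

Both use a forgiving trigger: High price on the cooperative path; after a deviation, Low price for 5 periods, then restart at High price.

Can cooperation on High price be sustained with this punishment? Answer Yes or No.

No

IC: ρ+…+ρ^5 ≥ (20−8)/(8−5) = 4.
At ρ = 7/10: partial sum = 1.9412 < 4.0000. Cooperation not sustainable.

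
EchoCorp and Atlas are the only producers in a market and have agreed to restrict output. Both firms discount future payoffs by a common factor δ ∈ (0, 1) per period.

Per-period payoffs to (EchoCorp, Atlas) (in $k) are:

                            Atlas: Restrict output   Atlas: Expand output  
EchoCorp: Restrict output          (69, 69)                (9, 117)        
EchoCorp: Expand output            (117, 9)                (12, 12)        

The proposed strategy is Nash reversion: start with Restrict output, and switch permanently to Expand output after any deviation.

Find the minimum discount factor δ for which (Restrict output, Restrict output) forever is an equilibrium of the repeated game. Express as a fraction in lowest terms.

69/(1−δ) ≥ 117 + 12δ/(1−δ)
69 ≥ 117 − 105δ
δ ≥ 48/105 = 16/35.

16/35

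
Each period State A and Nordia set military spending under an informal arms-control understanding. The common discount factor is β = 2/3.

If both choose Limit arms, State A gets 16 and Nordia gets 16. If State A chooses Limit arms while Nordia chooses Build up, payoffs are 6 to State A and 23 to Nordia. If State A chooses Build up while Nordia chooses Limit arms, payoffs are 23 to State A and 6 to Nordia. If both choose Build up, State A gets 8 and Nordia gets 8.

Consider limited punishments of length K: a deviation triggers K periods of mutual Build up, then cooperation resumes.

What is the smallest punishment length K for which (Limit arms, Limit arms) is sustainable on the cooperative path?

2

Need Σ_{k=1}^{K} β^k ≥ (23−16)/(16−8) = 0.8750 at β = 2/3.
At K = 1 the sum is 0.6667 < 0.8750; at K = 2 it is 1.1111 ≥ 0.8750.
So the minimum punishment length is K = 2.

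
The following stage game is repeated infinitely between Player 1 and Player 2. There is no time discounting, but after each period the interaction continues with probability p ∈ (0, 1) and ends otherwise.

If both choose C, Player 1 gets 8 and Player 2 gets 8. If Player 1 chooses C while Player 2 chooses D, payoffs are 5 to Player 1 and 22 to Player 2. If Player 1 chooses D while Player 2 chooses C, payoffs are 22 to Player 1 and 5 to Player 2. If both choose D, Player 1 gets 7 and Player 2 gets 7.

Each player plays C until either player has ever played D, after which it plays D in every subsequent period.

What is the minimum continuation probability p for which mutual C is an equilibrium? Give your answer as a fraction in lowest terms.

14/15

With no time discounting, the continuation probability p plays the role of the discount factor.
Grim-trigger IC: 8/(1−p) ≥ 22 + 7p/(1−p) ⇒ p ≥ (22−8)/(22−7) = 14/15.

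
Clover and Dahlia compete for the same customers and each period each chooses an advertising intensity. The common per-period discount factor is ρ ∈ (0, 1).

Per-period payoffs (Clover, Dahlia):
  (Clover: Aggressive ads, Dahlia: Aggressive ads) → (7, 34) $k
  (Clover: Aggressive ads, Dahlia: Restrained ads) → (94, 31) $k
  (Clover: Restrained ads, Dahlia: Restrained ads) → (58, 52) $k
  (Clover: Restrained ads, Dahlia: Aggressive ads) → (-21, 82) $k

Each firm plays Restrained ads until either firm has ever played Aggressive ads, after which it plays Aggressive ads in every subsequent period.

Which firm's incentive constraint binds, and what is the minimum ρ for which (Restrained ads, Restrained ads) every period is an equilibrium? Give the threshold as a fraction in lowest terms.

For Clover: deviation gain 94−58 = 36, per-period punishment loss 58−7 = 51. IC gives ρ ≥ 36/87 = 12/29.
For Dahlia: gain 30, loss 18 per period, so ρ ≥ 30/48 = 5/8.
The tighter constraint is Dahlia's, so cooperation needs ρ ≥ 5/8.

Dahlia; ρ ≥ 5/8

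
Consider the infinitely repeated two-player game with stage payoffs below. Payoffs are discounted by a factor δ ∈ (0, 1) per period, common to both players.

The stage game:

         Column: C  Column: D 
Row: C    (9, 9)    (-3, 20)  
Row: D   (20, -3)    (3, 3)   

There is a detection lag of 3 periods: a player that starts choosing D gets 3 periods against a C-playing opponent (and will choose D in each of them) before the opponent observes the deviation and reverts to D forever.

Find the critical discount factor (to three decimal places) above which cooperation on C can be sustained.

The best deviation is to choose D for all 3 undetected periods, earning 20 each, then 3 forever once detected.
Deviation value: 20(1−δ^3)/(1−δ) + 3δ^3/(1−δ); cooperation value: 9/(1−δ).
IC: 9 ≥ 20(1−δ^3) + 3δ^3 = 20 − 17δ^3.
So δ^3 ≥ 11/17, giving δ ≥ (11/17)^(1/3) ≈ 0.865.

0.865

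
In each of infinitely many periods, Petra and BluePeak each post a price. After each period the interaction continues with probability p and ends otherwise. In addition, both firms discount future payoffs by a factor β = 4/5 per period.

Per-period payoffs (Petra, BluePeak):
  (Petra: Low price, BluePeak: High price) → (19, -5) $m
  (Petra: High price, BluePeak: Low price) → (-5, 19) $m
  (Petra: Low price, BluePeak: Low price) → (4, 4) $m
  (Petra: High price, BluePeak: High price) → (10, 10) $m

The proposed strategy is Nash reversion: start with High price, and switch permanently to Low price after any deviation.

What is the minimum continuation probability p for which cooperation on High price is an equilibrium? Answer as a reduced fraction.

Expected continuation weight on next period's payoff is β·p = 4/5·p, which plays the role of the discount factor.
Cooperation requires 4/5·p ≥ (19−10)/(19−4) = 3/5, hence p ≥ 3/4.

3/4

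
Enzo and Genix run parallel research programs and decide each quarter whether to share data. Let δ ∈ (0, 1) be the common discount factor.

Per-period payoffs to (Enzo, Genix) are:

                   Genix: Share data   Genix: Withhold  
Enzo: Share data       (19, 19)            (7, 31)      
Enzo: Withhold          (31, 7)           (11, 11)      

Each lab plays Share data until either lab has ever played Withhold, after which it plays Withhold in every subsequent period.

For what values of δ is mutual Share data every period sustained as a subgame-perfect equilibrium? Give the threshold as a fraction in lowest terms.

Cooperation forever yields 19 each period: 19/(1−δ).
Deviating yields 31 once, then 11 forever: 31 + 11δ/(1−δ).
No profitable deviation requires 19/(1−δ) ≥ 31 + 11δ/(1−δ).
Multiplying by (1−δ): 19 ≥ 31(1−δ) + 11δ = 31 − 20δ.
So 20δ ≥ 12, i.e. δ ≥ 12/20 = 3/5.

3/5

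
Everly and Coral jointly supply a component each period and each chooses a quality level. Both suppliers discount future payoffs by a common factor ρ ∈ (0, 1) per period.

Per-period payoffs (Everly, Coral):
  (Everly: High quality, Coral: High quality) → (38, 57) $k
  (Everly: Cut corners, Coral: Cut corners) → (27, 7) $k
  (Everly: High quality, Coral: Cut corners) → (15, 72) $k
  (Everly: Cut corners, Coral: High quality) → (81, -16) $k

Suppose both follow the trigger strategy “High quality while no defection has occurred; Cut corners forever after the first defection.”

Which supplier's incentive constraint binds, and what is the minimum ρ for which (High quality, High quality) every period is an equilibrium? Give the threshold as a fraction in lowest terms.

Everly's threshold: (81−38)/(81−27) = 43/54.
Coral's threshold: (72−57)/(72−7) = 3/13.
43/54 > 3/13, so Everly binds and ρ* = 43/54.

Everly; ρ ≥ 43/54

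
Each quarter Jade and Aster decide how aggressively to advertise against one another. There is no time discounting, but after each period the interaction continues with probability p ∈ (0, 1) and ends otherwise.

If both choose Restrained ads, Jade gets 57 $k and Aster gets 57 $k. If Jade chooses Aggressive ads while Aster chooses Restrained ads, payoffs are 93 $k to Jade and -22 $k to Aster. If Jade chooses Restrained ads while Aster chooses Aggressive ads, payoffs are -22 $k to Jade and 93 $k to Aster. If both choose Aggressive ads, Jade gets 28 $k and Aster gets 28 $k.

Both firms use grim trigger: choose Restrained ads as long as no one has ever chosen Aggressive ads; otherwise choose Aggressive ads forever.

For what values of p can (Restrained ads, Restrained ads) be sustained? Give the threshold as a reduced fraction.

36/65

Expected cooperation value is 57 + p·57 + p²·57 + … = 57/(1−p); deviation gives 93 + p·28/(1−p).
57 ≥ 93(1−p) + 28p ⇒ 65p ≥ 36 ⇒ p ≥ 36/65.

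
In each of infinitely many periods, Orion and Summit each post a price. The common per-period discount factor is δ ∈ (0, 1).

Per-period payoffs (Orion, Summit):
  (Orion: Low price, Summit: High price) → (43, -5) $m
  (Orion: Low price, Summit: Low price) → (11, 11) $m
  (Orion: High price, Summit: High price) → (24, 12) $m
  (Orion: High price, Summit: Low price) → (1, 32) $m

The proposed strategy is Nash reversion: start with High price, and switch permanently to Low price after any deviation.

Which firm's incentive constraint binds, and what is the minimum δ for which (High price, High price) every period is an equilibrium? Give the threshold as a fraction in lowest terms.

Summit; δ ≥ 20/21

Orion: cooperation gives 24 each period; deviation gives 43 once then 11 forever.
  24/(1−δ) ≥ 43 + 11δ/(1−δ) ⇒ δ ≥ 19/32.
Summit: cooperation gives 12 each period; deviation gives 32 once then 11 forever.
  δ ≥ 20/21.
Both must hold, so the binding constraint is Summit's: δ ≥ 20/21.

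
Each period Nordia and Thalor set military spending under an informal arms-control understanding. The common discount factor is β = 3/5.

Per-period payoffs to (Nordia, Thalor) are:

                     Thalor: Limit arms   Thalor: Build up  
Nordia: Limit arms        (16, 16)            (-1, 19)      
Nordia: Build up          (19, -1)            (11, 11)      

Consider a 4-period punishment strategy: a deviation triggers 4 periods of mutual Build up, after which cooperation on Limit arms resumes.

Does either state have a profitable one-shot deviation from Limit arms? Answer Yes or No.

No

IC: β+…+β^4 ≥ (19−16)/(16−11) = 3/5.
At β = 3/5: partial sum = 1.3056 ≥ 0.6000. Cooperation sustainable.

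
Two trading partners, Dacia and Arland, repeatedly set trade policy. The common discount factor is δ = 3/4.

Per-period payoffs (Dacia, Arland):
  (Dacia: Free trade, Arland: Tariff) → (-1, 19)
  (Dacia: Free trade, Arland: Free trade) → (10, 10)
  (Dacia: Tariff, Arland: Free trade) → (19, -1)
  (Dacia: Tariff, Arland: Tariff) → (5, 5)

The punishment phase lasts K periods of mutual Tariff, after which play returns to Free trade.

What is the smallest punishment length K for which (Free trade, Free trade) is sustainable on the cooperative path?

4

IC: δ(1−δ^K)/(1−δ) ≥ (19−10)/(10−5) = 9/5.
With δ = 3/4: need 1 − δ^K ≥ 9/5·(1−3/4)/(3/4), i.e. δ^K ≤ 0.4000.
Since (3/4)^3 = 0.4219 and (3/4)^4 = 0.3164, the smallest such K is 4.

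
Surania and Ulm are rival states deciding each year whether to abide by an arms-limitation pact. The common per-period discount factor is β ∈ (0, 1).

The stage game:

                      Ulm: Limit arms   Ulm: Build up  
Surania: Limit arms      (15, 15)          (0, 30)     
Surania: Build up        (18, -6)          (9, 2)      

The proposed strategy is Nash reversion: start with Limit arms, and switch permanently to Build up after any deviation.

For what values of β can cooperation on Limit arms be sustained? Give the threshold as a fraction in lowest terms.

15/28

Surania: cooperation gives 15 each period; deviation gives 18 once then 9 forever.
  15/(1−β) ≥ 18 + 9β/(1−β) ⇒ β ≥ 3/9 = 1/3.
Ulm: cooperation gives 15 each period; deviation gives 30 once then 2 forever.
  β ≥ 15/28.
Both must hold, so the binding constraint is Ulm's: β ≥ 15/28.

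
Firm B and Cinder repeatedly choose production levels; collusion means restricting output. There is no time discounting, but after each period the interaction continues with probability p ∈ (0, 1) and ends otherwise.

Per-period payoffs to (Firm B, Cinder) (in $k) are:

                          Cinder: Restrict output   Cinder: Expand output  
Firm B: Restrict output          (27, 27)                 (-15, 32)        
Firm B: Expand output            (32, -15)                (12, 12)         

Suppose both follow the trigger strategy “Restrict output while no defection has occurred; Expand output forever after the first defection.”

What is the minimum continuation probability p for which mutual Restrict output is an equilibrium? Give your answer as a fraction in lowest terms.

1/4

Expected cooperation value is 27 + p·27 + p²·27 + … = 27/(1−p); deviation gives 32 + p·12/(1−p).
27 ≥ 32(1−p) + 12p ⇒ 20p ≥ 5 ⇒ p ≥ 5/20 = 1/4.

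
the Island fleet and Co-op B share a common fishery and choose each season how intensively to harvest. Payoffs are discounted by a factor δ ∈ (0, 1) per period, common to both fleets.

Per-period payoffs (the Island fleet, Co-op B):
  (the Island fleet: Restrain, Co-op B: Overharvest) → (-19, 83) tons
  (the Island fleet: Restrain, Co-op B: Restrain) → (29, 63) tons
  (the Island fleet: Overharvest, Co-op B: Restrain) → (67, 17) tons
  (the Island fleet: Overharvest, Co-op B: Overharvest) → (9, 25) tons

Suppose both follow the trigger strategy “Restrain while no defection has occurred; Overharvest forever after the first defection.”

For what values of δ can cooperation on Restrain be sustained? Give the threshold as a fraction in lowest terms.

the Island fleet: cooperation gives 29 each period; deviation gives 67 once then 9 forever.
  29/(1−δ) ≥ 67 + 9δ/(1−δ) ⇒ δ ≥ 38/58 = 19/29.
Co-op B: cooperation gives 63 each period; deviation gives 83 once then 25 forever.
  δ ≥ 20/58 = 10/29.
Both must hold, so the binding constraint is the Island fleet's: δ ≥ 19/29.

19/29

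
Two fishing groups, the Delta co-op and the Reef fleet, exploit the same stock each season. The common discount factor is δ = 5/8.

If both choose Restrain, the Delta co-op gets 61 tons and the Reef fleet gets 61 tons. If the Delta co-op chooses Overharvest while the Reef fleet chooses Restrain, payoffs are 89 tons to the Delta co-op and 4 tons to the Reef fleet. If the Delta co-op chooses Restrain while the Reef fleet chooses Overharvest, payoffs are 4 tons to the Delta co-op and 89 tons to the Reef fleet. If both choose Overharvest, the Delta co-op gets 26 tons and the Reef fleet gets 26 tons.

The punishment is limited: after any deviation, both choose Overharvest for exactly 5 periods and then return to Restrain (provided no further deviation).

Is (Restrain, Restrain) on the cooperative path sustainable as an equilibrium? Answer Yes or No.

Yes

Comparing payoff streams over the 6 periods until play realigns: cooperate → 61(1+δ+…+δ^5); deviate → 89 + 26(δ+…+δ^5).
Cooperation is sustained iff (61−26)(δ+…+δ^5) ≥ 89−61.
δ+…+δ^5 = 5/8·(1−(5/8)^5)/(1−5/8) = 1.5077, and (89−61)/(61−26) = 0.8000.
1.5077 ≥ 0.8000, so cooperation is sustainable.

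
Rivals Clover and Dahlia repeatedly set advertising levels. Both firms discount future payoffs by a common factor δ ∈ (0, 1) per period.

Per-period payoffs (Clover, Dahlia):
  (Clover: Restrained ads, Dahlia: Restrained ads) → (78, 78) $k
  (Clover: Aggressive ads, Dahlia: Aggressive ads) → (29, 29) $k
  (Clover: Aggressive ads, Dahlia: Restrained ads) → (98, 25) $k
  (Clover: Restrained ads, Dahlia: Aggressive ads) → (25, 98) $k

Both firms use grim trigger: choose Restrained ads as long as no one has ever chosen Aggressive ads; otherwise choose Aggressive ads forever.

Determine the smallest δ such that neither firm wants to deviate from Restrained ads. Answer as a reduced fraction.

20/69

Cooperation forever yields 78 each period: 78/(1−δ).
Deviating yields 98 once, then 29 forever: 98 + 29δ/(1−δ).
No profitable deviation requires 78/(1−δ) ≥ 98 + 29δ/(1−δ).
Multiplying by (1−δ): 78 ≥ 98(1−δ) + 29δ = 98 − 69δ.
So 69δ ≥ 20, i.e. δ ≥ 20/69.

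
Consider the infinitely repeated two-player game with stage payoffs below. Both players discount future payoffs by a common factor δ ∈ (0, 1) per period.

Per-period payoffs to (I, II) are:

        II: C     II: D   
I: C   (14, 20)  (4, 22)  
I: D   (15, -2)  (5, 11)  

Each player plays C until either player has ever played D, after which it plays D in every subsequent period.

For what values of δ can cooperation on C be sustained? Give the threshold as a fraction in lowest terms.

I's threshold: (15−14)/(15−5) = 1/10.
II's threshold: (22−20)/(22−11) = 2/11.
1/10 < 2/11, so II binds and δ* = 2/11.

2/11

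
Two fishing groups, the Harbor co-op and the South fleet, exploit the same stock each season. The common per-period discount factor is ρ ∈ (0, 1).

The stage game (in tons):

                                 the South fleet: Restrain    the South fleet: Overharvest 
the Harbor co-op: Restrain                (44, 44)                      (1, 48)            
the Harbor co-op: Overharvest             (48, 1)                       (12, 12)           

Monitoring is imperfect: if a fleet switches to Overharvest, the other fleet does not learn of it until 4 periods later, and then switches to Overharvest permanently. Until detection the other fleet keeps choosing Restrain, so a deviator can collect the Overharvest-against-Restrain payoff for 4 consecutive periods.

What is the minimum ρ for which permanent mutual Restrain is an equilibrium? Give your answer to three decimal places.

Deviating for the 4 undetected periods gains 48−44 = 4 per period over cooperation, then loses 44−12 = 32 per period forever once punishment starts.
Gain: 4(1 + ρ + … + ρ^3); loss: 32·ρ^4/(1−ρ).
No profitable deviation ⇔ 4(1−ρ^4) ≤ 32·ρ^4, i.e. ρ^4 ≥ 4/(4+32) = 1/9.
Hence ρ ≥ (1/9)^(1/4) ≈ 0.577.

0.577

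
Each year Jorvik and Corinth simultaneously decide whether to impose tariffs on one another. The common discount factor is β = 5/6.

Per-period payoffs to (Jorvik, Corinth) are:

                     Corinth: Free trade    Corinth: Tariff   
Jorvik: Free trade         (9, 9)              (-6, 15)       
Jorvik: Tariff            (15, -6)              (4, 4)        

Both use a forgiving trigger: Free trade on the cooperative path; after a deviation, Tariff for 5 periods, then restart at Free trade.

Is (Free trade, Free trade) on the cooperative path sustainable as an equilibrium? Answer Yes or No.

Yes

Comparing payoff streams over the 6 periods until play realigns: cooperate → 9(1+β+…+β^5); deviate → 15 + 4(β+…+β^5).
Cooperation is sustained iff (9−4)(β+…+β^5) ≥ 15−9.
β+…+β^5 = 5/6·(1−(5/6)^5)/(1−5/6) = 2.9906, and (15−9)/(9−4) = 1.2000.
2.9906 ≥ 1.2000, so cooperation is sustainable.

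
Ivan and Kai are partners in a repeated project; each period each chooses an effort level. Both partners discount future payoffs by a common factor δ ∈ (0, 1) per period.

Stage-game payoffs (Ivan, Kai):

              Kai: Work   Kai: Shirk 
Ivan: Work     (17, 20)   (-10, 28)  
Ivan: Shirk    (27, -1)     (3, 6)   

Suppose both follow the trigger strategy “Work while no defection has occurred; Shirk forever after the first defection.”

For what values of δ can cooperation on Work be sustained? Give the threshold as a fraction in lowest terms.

5/12

For Ivan: deviation gain 27−17 = 10, per-period punishment loss 17−3 = 14. IC gives δ ≥ 10/24 = 5/12.
For Kai: gain 8, loss 14 per period, so δ ≥ 8/22 = 4/11.
The tighter constraint is Ivan's, so cooperation needs δ ≥ 5/12.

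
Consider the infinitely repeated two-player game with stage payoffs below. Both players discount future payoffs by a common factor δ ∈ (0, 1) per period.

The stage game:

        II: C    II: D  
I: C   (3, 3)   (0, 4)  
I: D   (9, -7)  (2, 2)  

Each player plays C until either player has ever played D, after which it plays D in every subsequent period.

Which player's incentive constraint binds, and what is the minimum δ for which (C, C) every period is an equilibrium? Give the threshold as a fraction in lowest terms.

I; δ ≥ 6/7

I's threshold: (9−3)/(9−2) = 6/7.
II's threshold: (4−3)/(4−2) = 1/2.
6/7 > 1/2, so I binds and δ* = 6/7.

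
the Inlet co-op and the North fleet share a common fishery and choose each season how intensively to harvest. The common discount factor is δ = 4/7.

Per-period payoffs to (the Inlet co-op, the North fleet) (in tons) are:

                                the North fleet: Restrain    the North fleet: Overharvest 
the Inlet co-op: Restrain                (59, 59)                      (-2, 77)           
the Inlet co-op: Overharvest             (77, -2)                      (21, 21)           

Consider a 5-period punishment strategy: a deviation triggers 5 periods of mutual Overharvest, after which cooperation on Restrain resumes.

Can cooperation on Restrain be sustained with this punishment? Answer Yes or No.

A one-shot deviation gives 77 now, then 21 for 5 periods, then back to 59.
Gain from deviating: (77−59) today; loss: (59−21) in each of the next 5 periods.
No-deviation condition: (59−21)(δ+…+δ^5) ≥ 77−59, i.e. δ+…+δ^5 ≥ 9/19.
At δ = 4/7: δ+…+δ^5 = 1.2521 ≥ 0.4737.
So cooperation is sustainable.

Yes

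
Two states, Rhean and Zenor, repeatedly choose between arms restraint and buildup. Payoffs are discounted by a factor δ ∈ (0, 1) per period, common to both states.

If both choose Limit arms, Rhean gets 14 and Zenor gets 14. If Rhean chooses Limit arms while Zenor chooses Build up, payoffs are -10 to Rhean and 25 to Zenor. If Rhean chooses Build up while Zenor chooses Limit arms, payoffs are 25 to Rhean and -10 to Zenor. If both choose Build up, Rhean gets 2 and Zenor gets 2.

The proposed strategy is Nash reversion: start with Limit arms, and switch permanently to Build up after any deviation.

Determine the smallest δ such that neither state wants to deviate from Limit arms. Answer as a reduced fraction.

11/23

14/(1−δ) ≥ 25 + 2δ/(1−δ)
14 ≥ 25 − 23δ
δ ≥ 11/23.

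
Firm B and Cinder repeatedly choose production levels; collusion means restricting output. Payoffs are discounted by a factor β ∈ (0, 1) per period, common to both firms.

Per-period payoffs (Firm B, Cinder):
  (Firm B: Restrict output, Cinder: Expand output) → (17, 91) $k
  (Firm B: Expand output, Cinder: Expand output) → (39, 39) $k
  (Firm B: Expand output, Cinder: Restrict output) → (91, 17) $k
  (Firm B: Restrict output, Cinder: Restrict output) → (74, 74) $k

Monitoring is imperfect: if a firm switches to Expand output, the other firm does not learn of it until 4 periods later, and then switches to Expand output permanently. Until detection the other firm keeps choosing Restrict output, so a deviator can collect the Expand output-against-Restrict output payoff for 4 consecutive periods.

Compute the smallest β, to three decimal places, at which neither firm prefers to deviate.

Deviating for the 4 undetected periods gains 91−74 = 17 per period over cooperation, then loses 74−39 = 35 per period forever once punishment starts.
Gain: 17(1 + β + … + β^3); loss: 35·β^4/(1−β).
No profitable deviation ⇔ 17(1−β^4) ≤ 35·β^4, i.e. β^4 ≥ 17/(17+35) = 17/52.
Hence β ≥ (17/52)^(1/4) ≈ 0.756.

0.756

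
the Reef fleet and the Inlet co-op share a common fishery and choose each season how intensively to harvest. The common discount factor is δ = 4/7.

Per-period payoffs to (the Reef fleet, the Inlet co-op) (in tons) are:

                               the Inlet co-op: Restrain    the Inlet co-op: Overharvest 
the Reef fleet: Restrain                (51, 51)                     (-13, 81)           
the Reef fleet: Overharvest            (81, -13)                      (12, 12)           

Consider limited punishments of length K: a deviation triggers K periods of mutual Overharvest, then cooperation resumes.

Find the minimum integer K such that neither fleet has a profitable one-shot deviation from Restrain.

Need Σ_{k=1}^{K} δ^k ≥ (81−51)/(51−12) = 0.7692 at δ = 4/7.
At K = 1 the sum is 0.5714 < 0.7692; at K = 2 it is 0.8980 ≥ 0.7692.
So the minimum punishment length is K = 2.

2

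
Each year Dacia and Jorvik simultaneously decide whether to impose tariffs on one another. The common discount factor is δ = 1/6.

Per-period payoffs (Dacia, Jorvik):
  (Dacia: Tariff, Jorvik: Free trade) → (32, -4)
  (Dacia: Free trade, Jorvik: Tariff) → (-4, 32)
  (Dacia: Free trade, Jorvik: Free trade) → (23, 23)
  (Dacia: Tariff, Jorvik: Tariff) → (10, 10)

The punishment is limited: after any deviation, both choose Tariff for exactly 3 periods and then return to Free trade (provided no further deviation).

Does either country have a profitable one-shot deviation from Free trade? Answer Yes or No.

Yes

Comparing payoff streams over the 4 periods until play realigns: cooperate → 23(1+δ+…+δ^3); deviate → 32 + 10(δ+…+δ^3).
Cooperation is sustained iff (23−10)(δ+…+δ^3) ≥ 32−23.
δ+…+δ^3 = 1/6·(1−(1/6)^3)/(1−1/6) = 0.1991, and (32−23)/(23−10) = 0.6923.
0.1991 < 0.6923, so cooperation is not sustainable.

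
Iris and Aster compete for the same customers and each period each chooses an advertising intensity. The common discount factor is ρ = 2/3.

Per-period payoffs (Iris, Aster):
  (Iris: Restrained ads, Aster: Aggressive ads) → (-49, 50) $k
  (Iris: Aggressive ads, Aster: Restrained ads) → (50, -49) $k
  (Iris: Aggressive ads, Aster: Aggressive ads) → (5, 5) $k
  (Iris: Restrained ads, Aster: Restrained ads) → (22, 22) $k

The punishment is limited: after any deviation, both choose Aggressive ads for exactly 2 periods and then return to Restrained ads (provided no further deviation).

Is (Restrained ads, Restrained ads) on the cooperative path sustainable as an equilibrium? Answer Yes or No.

No

A one-shot deviation gives 50 now, then 5 for 2 periods, then back to 22.
Gain from deviating: (50−22) today; loss: (22−5) in each of the next 2 periods.
No-deviation condition: (22−5)(ρ+…+ρ^2) ≥ 50−22, i.e. ρ+…+ρ^2 ≥ 28/17.
At ρ = 2/3: ρ+…+ρ^2 = 1.1111 < 1.6471.
So cooperation is not sustainable.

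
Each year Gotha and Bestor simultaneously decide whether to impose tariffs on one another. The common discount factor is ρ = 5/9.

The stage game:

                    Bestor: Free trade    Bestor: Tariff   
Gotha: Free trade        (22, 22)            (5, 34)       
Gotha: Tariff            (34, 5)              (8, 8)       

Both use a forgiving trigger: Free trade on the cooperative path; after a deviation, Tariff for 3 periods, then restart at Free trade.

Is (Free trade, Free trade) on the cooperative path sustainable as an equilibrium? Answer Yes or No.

Comparing payoff streams over the 4 periods until play realigns: cooperate → 22(1+ρ+…+ρ^3); deviate → 34 + 8(ρ+…+ρ^3).
Cooperation is sustained iff (22−8)(ρ+…+ρ^3) ≥ 34−22.
ρ+…+ρ^3 = 5/9·(1−(5/9)^3)/(1−5/9) = 1.0357, and (34−22)/(22−8) = 0.8571.
1.0357 ≥ 0.8571, so cooperation is sustainable.

Yes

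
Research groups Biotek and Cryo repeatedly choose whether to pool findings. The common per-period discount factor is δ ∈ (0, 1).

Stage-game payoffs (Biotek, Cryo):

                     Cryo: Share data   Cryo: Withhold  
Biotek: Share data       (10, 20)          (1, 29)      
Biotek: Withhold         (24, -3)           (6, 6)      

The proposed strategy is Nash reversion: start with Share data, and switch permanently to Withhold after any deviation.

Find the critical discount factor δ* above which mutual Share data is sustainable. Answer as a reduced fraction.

Biotek: cooperation gives 10 each period; deviation gives 24 once then 6 forever.
  10/(1−δ) ≥ 24 + 6δ/(1−δ) ⇒ δ ≥ 14/18 = 7/9.
Cryo: cooperation gives 20 each period; deviation gives 29 once then 6 forever.
  δ ≥ 9/23.
Both must hold, so the binding constraint is Biotek's: δ ≥ 7/9.

7/9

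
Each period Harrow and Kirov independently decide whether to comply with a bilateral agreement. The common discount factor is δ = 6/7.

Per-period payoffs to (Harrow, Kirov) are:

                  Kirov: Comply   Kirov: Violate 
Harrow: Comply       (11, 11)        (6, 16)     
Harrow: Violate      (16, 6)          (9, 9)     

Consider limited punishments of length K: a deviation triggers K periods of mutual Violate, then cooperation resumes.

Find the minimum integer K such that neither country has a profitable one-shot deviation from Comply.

IC: δ(1−δ^K)/(1−δ) ≥ (16−11)/(11−9) = 5/2.
With δ = 6/7: need 1 − δ^K ≥ 5/2·(1−6/7)/(6/7), i.e. δ^K ≤ 0.5833.
Since (6/7)^3 = 0.6297 and (6/7)^4 = 0.5398, the smallest such K is 4.

4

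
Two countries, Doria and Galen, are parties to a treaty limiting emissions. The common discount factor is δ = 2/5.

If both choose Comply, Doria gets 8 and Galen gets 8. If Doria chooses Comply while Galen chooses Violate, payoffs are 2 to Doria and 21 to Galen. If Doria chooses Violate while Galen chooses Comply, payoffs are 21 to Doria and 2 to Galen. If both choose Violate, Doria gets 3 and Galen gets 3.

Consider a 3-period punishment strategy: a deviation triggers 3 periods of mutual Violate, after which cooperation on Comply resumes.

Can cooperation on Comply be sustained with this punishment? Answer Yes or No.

IC: δ+…+δ^3 ≥ (21−8)/(8−3) = 13/5.
At δ = 2/5: partial sum = 0.6240 < 2.6000. Cooperation not sustainable.

No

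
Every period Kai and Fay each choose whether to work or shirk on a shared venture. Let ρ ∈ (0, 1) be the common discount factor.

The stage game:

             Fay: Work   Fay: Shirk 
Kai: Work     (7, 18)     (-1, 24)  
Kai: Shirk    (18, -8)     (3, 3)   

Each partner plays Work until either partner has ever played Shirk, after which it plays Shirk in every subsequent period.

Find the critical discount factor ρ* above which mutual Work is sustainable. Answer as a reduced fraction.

Kai's threshold: (18−7)/(18−3) = 11/15.
Fay's threshold: (24−18)/(24−3) = 2/7.
11/15 > 2/7, so Kai binds and ρ* = 11/15.

11/15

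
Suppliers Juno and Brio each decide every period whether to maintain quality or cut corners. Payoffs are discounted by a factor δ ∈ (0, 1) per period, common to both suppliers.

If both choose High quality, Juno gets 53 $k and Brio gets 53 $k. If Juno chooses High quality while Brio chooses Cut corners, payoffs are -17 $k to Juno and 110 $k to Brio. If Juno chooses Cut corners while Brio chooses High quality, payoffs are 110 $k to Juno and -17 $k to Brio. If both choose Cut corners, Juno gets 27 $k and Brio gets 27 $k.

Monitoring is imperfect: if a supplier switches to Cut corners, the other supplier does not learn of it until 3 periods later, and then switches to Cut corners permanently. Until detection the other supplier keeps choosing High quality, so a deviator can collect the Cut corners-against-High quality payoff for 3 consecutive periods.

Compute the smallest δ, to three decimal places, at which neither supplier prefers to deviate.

A deviator earns 110 for 3 periods, then 27 forever; cooperating earns 53 forever. Multiplying the IC by (1−δ):
53 ≥ 110(1−δ^3) + 27δ^3, so 83·δ^3 ≥ 57 and δ^3 ≥ 57/83.
δ ≥ (57/83)^(1/3) ≈ 0.882.

0.882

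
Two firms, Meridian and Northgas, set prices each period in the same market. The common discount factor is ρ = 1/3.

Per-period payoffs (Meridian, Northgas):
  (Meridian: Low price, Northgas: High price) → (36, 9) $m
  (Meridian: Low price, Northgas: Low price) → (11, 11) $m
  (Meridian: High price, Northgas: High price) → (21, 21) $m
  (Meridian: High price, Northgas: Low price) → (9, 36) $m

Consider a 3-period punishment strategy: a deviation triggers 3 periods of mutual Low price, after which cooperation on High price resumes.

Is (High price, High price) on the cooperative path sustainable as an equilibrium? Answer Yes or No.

No

IC: ρ+…+ρ^3 ≥ (36−21)/(21−11) = 3/2.
At ρ = 1/3: partial sum = 0.4815 < 1.5000. Cooperation not sustainable.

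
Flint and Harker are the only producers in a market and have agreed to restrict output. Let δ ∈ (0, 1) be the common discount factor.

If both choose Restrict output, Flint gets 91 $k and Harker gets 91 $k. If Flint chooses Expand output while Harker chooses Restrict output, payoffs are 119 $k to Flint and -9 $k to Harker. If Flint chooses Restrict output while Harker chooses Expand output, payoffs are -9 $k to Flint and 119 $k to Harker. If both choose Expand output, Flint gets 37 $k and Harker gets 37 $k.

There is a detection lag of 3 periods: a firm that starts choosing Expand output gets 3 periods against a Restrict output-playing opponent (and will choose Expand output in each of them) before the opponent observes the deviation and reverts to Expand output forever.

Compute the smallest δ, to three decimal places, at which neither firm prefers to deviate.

0.699

A deviator earns 119 for 3 periods, then 37 forever; cooperating earns 91 forever. Multiplying the IC by (1−δ):
91 ≥ 119(1−δ^3) + 37δ^3, so 82·δ^3 ≥ 28 and δ^3 ≥ 14/41.
δ ≥ (14/41)^(1/3) ≈ 0.699.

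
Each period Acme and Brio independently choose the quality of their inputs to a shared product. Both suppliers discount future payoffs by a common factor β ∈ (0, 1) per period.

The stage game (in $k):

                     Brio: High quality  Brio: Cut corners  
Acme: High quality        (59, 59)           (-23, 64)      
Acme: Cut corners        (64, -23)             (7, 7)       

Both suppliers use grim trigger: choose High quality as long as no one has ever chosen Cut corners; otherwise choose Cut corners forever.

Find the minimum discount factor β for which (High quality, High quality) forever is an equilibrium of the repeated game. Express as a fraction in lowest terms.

One-period gain from deviating is 64 − 59 = 5. The loss is 59 − 7 = 52 in every subsequent period, with present value 52·β/(1−β).
Deviation is unprofitable when 52·β/(1−β) ≥ 5, i.e. β/(1−β) ≥ 5/52.
Equivalently β ≥ 5/(5+52) = 5/57.

5/57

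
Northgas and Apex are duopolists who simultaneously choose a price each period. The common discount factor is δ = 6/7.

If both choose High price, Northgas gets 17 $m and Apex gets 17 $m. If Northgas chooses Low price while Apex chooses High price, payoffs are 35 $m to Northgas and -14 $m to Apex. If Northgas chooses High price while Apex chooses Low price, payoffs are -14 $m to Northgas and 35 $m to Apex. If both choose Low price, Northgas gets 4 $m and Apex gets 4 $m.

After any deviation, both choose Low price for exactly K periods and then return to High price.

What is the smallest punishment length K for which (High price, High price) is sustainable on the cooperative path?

Need Σ_{k=1}^{K} δ^k ≥ (35−17)/(17−4) = 1.3846 at δ = 6/7.
At K = 1 the sum is 0.8571 < 1.3846; at K = 2 it is 1.5918 ≥ 1.3846.
So the minimum punishment length is K = 2.

2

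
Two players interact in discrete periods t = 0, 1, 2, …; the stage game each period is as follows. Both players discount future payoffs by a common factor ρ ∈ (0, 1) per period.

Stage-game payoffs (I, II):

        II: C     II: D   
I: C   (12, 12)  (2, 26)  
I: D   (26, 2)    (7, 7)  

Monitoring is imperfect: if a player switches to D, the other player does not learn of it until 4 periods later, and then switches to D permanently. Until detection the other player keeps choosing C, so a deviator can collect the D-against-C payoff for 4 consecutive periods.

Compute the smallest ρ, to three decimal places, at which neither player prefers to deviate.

A deviator earns 26 for 4 periods, then 7 forever; cooperating earns 12 forever. Multiplying the IC by (1−ρ):
12 ≥ 26(1−ρ^4) + 7ρ^4, so 19·ρ^4 ≥ 14 and ρ^4 ≥ 14/19.
ρ ≥ (14/19)^(1/4) ≈ 0.926.

0.926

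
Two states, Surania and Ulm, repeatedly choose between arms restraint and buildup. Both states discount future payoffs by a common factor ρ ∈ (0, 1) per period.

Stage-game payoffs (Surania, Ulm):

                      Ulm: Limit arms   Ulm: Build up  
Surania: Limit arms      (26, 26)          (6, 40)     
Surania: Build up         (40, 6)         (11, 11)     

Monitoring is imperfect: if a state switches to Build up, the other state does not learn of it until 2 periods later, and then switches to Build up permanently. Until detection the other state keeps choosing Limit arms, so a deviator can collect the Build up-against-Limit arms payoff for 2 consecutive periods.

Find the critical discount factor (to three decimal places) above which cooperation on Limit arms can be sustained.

0.695

Deviating for the 2 undetected periods gains 40−26 = 14 per period over cooperation, then loses 26−11 = 15 per period forever once punishment starts.
Gain: 14(1 + ρ + … + ρ^1); loss: 15·ρ^2/(1−ρ).
No profitable deviation ⇔ 14(1−ρ^2) ≤ 15·ρ^2, i.e. ρ^2 ≥ 14/(14+15) = 14/29.
Hence ρ ≥ (14/29)^(1/2) ≈ 0.695.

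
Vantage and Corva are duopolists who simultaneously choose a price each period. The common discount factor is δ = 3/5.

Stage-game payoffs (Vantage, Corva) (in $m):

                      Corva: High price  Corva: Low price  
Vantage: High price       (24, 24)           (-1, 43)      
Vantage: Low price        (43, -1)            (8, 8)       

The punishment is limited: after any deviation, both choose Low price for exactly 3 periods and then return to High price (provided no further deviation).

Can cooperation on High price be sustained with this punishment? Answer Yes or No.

Comparing payoff streams over the 4 periods until play realigns: cooperate → 24(1+δ+…+δ^3); deviate → 43 + 8(δ+…+δ^3).
Cooperation is sustained iff (24−8)(δ+…+δ^3) ≥ 43−24.
δ+…+δ^3 = 3/5·(1−(3/5)^3)/(1−3/5) = 1.1760, and (43−24)/(24−8) = 1.1875.
1.1760 < 1.1875, so cooperation is not sustainable.

No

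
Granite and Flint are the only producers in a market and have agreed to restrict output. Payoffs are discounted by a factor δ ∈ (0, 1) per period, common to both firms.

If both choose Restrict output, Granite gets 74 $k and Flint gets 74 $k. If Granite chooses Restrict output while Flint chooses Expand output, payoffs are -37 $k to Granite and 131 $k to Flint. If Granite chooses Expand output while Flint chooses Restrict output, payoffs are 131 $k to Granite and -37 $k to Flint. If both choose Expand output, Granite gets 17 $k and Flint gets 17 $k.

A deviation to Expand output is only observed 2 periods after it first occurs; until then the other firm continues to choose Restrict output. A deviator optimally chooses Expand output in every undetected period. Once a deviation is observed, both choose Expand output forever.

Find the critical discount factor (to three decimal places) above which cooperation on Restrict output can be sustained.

0.707

The best deviation is to choose Expand output for all 2 undetected periods, earning 131 each, then 17 forever once detected.
Deviation value: 131(1−δ^2)/(1−δ) + 17δ^2/(1−δ); cooperation value: 74/(1−δ).
IC: 74 ≥ 131(1−δ^2) + 17δ^2 = 131 − 114δ^2.
So δ^2 ≥ 57/114 = 1/2, giving δ ≥ (1/2)^(1/2) ≈ 0.707.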